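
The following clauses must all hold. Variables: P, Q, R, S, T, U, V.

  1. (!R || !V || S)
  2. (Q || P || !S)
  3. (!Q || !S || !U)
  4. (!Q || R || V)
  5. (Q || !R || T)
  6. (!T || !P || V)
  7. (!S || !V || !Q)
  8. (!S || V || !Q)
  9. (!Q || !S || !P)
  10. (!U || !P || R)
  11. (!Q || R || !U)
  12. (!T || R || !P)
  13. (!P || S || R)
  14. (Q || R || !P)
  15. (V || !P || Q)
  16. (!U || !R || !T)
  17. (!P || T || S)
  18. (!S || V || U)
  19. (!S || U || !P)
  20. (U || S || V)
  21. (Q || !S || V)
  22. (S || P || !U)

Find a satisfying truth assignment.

P=False, Q=False, R=False, S=False, T=True, U=False, V=True

Try P = False.
Branch on Q: take Q = False.
  then S is forced to False.
  then U is forced to False.
  then V is forced to True.
  then R is forced to False.
T is now unconstrained; take T = True.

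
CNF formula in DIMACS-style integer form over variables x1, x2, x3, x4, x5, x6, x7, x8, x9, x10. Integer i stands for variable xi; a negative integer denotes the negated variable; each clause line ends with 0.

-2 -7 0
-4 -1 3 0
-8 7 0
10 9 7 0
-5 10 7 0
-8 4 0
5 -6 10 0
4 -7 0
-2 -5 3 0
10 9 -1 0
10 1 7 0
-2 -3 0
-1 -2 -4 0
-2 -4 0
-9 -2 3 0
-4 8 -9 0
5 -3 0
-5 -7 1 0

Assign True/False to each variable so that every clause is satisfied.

x1=True, x2=False, x3=True, x4=True, x5=True, x6=False, x7=True, x8=False, x9=False, x10=True

x2 occurs only negated in the remaining clauses — set x2 = False.
Pure literal: x6 appears only negated; assign x6 = False.
Try x1 = True.
Try x3 = True.
  then x5 is forced to True.
Set x4 = True and propagate.
The remaining clauses are satisfied by x7 = True, x8 = False, x9 = False, x10 = True.
Every clause has at least one true literal under this assignment.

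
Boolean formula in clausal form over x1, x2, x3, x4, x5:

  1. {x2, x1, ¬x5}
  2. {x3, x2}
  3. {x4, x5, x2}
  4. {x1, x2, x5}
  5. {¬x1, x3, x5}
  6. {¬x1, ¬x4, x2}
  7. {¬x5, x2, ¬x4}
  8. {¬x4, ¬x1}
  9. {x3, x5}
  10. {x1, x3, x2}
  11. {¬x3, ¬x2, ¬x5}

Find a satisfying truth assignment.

x1=1  x2=0  x3=1  x4=0  x5=1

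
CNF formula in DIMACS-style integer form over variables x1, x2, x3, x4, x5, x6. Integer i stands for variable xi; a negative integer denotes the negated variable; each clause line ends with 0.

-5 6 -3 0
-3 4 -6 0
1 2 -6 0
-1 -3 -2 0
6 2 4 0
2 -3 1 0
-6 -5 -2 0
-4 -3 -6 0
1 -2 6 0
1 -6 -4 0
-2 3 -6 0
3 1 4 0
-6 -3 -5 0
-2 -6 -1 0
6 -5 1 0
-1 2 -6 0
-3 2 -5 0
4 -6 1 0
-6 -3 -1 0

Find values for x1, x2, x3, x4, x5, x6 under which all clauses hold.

x5 occurs only negated in the remaining clauses — set x5 = False.
Branch on x1: take x1 = True.
For the remaining variables, x2 = False, x3 = False, x4 = True, x6 = False works.
Check each clause:
  1. {x6, ¬x5, ¬x3} — ¬x5 is true.
  2. {x4, ¬x6, ¬x3} — ¬x6 is true.
  3. {¬x6, x2, x1} — x1 is true.
  4. {¬x1, ¬x3, ¬x2} — ¬x3 is true.
  5. {x6, x2, x4} — x4 is true.
  6. {x1, x2, ¬x3} — x1 is true.
  7. {¬x5, ¬x6, ¬x2} — ¬x6 is true.
  8. {¬x6, ¬x4, ¬x3} — ¬x6 is true.
  9. {x6, x1, ¬x2} — x1 is true.
  10. {x1, ¬x6, ¬x4} — x1 is true.
  11. {¬x2, ¬x6, x3} — ¬x6 is true.
  12. {x4, x3, x1} — x1 is true.
  13. {¬x3, ¬x6, ¬x5} — ¬x6 is true.
  14. {¬x2, ¬x1, ¬x6} — ¬x6 is true.
  15. {x6, x1, ¬x5} — x1 is true.
  16. {¬x6, ¬x1, x2} — ¬x6 is true.
  17. {¬x5, x2, ¬x3} — ¬x5 is true.
  18. {x4, x1, ¬x6} — x1 is true.
  19. {¬x3, ¬x1, ¬x6} — ¬x6 is true.

x1=1, x2=0, x3=0, x4=1, x5=0, x6=0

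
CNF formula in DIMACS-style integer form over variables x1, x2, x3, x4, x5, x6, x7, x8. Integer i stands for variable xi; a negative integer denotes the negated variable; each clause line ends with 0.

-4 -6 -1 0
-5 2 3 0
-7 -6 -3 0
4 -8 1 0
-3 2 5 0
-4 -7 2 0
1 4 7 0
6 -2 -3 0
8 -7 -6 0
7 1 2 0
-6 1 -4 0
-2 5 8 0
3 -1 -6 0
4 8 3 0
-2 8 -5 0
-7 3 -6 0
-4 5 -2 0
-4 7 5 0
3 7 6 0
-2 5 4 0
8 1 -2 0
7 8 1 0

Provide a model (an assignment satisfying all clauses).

x1=T, x2=T, x3=F, x4=T, x5=T, x6=F, x7=T, x8=T

Check each clause:
  1. {¬x4, ¬x1, ¬x6} — ¬x6 is true.
  2. {x2, ¬x5, x3} — x2 is true.
  3. {¬x6, ¬x3, ¬x7} — ¬x6 is true.
  4. {¬x8, x1, x4} — x1 is true.
  5. {x5, ¬x3, x2} — ¬x3 is true.
  6. {x2, ¬x7, ¬x4} — x2 is true.
  7. {x7, x1, x4} — x1 is true.
  8. {x6, ¬x3, ¬x2} — ¬x3 is true.
  9. {x8, ¬x7, ¬x6} — x8 is true.
  10. {x2, x1, x7} — x1 is true.
  11. {¬x6, x1, ¬x4} — x1 is true.
  12. {x5, ¬x2, x8} — x8 is true.
  13. {¬x6, ¬x1, x3} — ¬x6 is true.
  14. {x4, x8, x3} — x8 is true.
  15. {¬x5, x8, ¬x2} — x8 is true.
  16. {¬x7, ¬x6, x3} — ¬x6 is true.
  17. {x5, ¬x4, ¬x2} — x5 is true.
  18. {x5, ¬x4, x7} — x5 is true.
  19. {x6, x7, x3} — x7 is true.
  20. {x5, x4, ¬x2} — x4 is true.
  21. {¬x2, x8, x1} — x8 is true.
  22. {x1, x7, x8} — x8 is true.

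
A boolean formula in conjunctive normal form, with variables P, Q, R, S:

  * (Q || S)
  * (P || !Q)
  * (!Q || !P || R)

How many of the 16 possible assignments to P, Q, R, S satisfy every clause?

6

Satisfying assignments:
  P=0 Q=0 R=0 S=1
  P=0 Q=0 R=1 S=1
  P=1 Q=0 R=0 S=1
  P=1 Q=0 R=1 S=1
  P=1 Q=1 R=1 S=0
  P=1 Q=1 R=1 S=1
That's 6 in total.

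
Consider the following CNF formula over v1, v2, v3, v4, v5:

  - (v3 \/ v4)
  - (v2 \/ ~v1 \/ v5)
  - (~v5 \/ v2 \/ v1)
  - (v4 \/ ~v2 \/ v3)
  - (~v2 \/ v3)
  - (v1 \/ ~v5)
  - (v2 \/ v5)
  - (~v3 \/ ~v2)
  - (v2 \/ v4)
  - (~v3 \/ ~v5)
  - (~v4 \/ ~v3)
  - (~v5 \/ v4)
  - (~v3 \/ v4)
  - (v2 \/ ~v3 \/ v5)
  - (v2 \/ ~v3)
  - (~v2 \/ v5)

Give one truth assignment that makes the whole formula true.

v1 = 1, v2 = 0, v3 = 0, v4 = 1, v5 = 1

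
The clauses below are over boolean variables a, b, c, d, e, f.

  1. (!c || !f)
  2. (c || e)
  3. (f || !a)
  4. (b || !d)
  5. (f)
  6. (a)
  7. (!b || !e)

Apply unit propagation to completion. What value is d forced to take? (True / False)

False

(f) is a unit clause: f = True.
From (!f || !c) and f = True: c = False.
(e || c): since c = False, the clause reduces to (e). e = True.
Unit clause (a) sets a = True.
From (!e || !b) and e = True: b = False.
(b || !d) with b = False leaves only !d, so d = False.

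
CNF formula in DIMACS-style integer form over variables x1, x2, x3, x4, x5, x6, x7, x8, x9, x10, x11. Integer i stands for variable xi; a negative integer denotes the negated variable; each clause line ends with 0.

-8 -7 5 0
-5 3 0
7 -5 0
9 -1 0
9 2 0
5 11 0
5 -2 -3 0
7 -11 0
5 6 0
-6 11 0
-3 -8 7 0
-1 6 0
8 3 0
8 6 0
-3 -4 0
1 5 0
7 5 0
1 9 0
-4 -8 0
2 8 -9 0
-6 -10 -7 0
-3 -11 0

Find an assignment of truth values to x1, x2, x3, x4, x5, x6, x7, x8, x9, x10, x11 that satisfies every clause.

x1 = 0, x2 = 1, x3 = 1, x4 = 0, x5 = 1, x6 = 0, x7 = 1, x8 = 1, x9 = 1, x10 = 1, x11 = 0

Check each clause:
  1. (x5 || !x8 || !x7) — x5 is true.
  2. (!x5 || x3) — x3 is true.
  3. (!x5 || x7) — x7 is true.
  4. (!x1 || x9) — x9 is true.
  5. (x9 || x2) — x9 is true.
  6. (x5 || x11) — x5 is true.
  7. (!x3 || !x2 || x5) — x5 is true.
  8. (x7 || !x11) — !x11 is true.
  9. (x5 || x6) — x5 is true.
  10. (x11 || !x6) — !x6 is true.
  11. (!x8 || x7 || !x3) — x7 is true.
  12. (x6 || !x1) — !x1 is true.
  13. (x8 || x3) — x8 is true.
  14. (x8 || x6) — x8 is true.
  15. (!x4 || !x3) — !x4 is true.
  16. (x1 || x5) — x5 is true.
  17. (x7 || x5) — x5 is true.
  18. (x1 || x9) — x9 is true.
  19. (!x8 || !x4) — !x4 is true.
  20. (x8 || x2 || !x9) — x8 is true.
  21. (!x7 || !x6 || !x10) — !x6 is true.
  22. (!x3 || !x11) — !x11 is true.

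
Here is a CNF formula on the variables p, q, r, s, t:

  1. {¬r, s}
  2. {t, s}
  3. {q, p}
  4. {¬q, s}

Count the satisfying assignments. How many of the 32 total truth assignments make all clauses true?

Split on s, then q.
  s=1, q=1: p, r, t free → 2^3 = 8.
  s=1, q=0: remaining (p,r,t) ∈ {(1,0,0); (1,0,1); (1,1,0); (1,1,1)} — 4.
  s=0, q=1: a clause becomes empty — 0.
  s=0, q=0: remaining (p,r,t) ∈ {(1,0,1)} — 1.
Total: 8 + 4 + 0 + 1 = 13.

13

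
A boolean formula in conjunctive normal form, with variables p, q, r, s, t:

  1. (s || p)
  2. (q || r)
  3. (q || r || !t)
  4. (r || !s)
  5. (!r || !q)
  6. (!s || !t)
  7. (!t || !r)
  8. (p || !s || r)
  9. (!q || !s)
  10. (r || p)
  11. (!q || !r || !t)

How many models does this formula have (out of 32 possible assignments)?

5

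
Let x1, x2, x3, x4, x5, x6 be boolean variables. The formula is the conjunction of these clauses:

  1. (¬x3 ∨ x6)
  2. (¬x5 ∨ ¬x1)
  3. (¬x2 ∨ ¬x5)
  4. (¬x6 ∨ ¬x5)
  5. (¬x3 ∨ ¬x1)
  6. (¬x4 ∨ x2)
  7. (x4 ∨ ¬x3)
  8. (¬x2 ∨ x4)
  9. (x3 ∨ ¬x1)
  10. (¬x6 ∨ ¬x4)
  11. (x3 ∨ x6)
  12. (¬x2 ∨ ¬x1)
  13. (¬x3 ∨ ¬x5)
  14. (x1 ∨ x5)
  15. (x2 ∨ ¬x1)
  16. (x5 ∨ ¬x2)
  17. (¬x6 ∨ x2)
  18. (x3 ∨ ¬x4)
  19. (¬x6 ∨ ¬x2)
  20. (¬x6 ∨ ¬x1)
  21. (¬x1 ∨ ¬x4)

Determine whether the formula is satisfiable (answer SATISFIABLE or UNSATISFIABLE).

UNSATISFIABLE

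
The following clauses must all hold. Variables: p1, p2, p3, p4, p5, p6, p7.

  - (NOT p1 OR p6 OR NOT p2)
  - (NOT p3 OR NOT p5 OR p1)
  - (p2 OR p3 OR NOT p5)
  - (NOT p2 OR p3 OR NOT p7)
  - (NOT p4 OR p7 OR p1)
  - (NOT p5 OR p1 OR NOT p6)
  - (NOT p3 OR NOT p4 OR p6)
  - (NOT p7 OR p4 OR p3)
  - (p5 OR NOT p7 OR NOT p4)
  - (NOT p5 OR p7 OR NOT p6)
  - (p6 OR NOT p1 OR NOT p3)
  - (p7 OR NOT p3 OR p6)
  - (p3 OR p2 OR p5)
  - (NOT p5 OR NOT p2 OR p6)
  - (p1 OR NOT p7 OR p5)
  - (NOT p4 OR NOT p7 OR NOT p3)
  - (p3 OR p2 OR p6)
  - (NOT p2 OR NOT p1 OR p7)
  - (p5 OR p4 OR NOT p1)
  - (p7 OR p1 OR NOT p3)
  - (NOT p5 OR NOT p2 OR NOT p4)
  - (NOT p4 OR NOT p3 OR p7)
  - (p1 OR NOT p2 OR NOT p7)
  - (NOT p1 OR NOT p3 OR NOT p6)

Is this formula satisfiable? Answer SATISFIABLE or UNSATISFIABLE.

SATISFIABLE

Try p1 = False.
Branch on p2: take p2 = True.
  then p7 is forced to False.
  then p4 is forced to False.
  then p3 is forced to False.
Branch on p5: take p5 = False.
p6 is now unconstrained; take p6 = True.
Every clause has at least one true literal under this assignment.
So p1=F, p2=T, p3=F, p4=F, p5=F, p6=T, p7=F is a satisfying assignment.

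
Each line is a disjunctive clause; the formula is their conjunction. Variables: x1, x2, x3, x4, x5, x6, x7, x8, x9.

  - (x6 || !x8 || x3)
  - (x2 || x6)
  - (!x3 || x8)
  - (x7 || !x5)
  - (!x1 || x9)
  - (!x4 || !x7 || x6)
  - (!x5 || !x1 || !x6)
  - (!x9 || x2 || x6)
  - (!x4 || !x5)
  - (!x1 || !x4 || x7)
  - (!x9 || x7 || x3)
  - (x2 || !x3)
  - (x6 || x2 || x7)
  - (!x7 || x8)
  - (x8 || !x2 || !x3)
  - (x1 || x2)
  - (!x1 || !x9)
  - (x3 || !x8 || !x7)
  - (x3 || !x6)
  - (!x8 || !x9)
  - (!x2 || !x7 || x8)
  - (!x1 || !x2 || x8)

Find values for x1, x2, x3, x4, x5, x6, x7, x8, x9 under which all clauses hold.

Pure literal: x5 appears only negated; assign x5 = False.
Branch on x1: take x1 = False.
  then x2 is forced to True.
The remaining clauses are satisfied by x3 = True, x4 = True, x6 = True, x7 = False, x8 = True, x9 = False.

x1 = 0  x2 = 1  x3 = 1  x4 = 1  x5 = 0  x6 = 1  x7 = 0  x8 = 1  x9 = 0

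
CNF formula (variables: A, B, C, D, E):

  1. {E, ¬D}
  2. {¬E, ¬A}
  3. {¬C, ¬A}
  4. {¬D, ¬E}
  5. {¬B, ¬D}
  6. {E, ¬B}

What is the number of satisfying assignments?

The models are:
  A=F B=F C=F D=F E=F
  A=F B=F C=F D=F E=T
  A=F B=F C=T D=F E=F
  A=F B=F C=T D=F E=T
  A=F B=T C=F D=F E=T
  A=F B=T C=T D=F E=T
  A=T B=F C=F D=F E=F
Count: 7.

7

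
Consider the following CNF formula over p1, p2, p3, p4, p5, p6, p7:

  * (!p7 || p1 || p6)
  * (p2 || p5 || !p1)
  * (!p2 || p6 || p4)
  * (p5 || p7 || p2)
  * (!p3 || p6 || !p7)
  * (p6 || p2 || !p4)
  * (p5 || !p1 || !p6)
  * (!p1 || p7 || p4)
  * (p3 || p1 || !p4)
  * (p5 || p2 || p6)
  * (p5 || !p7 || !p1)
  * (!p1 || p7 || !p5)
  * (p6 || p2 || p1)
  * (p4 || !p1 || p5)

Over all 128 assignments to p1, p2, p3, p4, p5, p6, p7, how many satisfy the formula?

35

Case analysis on p1 and p5:
  p1=T, p5=T: 10 of the 32 assignments to (p2,p3,p4,p6,p7) work.
  p1=T, p5=F: remaining (p2,p3,p4,p6,p7) ∈ {(T,F,T,F,F); (T,T,T,F,F)} — 2.
  p1=F, p5=T: 13 of the 32 assignments to (p2,p3,p4,p6,p7) work.
  p1=F, p5=F: 10 of the 32 assignments to (p2,p3,p4,p6,p7) work.
Total: 10 + 2 + 13 + 10 = 35.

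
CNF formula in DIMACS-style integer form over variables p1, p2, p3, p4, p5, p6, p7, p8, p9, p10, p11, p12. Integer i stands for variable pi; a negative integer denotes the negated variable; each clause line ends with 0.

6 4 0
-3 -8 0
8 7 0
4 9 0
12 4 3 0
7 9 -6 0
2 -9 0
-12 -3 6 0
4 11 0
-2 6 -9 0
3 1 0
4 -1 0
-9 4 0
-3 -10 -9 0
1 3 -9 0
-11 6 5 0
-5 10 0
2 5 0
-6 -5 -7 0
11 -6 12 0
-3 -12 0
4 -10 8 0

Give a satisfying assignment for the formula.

Pure literal: p4 appears only positively; assign p4 = True.
Set p1 = True and propagate.
For the remaining variables, p2 = False, p3 = False, p5 = True, p6 = False, p7 = True, p8 = True, p9 = False, p10 = True, p11 = False, p12 = True works.
Every clause has at least one true literal under this assignment.
Check each clause:
  1. (p4 \/ p6) — p4 is true.
  2. (~p8 \/ ~p3) — ~p3 is true.
  3. (p8 \/ p7) — p8 is true.
  4. (p9 \/ p4) — p4 is true.
  5. (p12 \/ p4 \/ p3) — p4 is true.
  6. (p7 \/ ~p6 \/ p9) — ~p6 is true.
  7. (~p9 \/ p2) — ~p9 is true.
  8. (~p12 \/ ~p3 \/ p6) — ~p3 is true.
  9. (p11 \/ p4) — p4 is true.
  10. (~p2 \/ p6 \/ ~p9) — ~p2 is true.
  11. (p3 \/ p1) — p1 is true.
  12. (p4 \/ ~p1) — p4 is true.
  13. (p4 \/ ~p9) — p4 is true.
  14. (~p3 \/ ~p10 \/ ~p9) — ~p3 is true.
  15. (p3 \/ ~p9 \/ p1) — p1 is true.
  16. (p5 \/ p6 \/ ~p11) — p5 is true.
  17. (~p5 \/ p10) — p10 is true.
  18. (p2 \/ p5) — p5 is true.
  19. (~p6 \/ ~p5 \/ ~p7) — ~p6 is true.
  20. (p11 \/ p12 \/ ~p6) — ~p6 is true.
  21. (~p3 \/ ~p12) — ~p3 is true.
  22. (~p10 \/ p4 \/ p8) — p8 is true.

p1=True, p2=False, p3=False, p4=True, p5=True, p6=False, p7=True, p8=True, p9=False, p10=True, p11=False, p12=True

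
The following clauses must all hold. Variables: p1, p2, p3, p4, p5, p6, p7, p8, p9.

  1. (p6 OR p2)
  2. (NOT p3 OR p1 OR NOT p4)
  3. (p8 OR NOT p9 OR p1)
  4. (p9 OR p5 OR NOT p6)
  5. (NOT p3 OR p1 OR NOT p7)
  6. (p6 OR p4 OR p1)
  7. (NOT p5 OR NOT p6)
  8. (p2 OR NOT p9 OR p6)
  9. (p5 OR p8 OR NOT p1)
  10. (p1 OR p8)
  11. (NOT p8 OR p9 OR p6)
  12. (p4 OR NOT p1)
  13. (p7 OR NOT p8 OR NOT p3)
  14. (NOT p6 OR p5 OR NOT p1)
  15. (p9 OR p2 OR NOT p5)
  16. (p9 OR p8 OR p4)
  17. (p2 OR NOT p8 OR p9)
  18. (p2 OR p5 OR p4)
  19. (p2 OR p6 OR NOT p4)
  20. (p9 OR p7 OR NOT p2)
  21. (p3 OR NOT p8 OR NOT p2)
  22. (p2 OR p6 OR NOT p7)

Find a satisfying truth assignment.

p1 = True, p2 = True, p3 = False, p4 = True, p5 = True, p6 = False, p7 = True, p8 = False, p9 = False

Set p1 = True and propagate.
  then p4 is forced to True.
The remaining clauses are satisfied by p2 = True, p3 = False, p5 = True, p6 = False, p7 = True, p8 = False, p9 = False.
Every clause has at least one true literal under this assignment.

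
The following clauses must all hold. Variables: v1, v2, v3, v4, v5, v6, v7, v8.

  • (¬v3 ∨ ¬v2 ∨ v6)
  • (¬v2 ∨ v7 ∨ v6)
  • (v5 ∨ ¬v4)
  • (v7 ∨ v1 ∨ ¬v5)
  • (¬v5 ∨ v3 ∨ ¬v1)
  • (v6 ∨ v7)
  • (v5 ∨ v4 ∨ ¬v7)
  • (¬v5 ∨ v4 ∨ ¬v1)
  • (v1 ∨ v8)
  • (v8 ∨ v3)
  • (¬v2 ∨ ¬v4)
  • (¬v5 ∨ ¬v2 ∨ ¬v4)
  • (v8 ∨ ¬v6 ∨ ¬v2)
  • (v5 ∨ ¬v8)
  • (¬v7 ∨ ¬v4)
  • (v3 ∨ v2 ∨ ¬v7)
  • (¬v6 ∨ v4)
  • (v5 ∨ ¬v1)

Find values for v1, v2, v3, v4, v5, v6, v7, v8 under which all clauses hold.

Set v1 = False and propagate.
  then v8 is forced to True.
  then v5 is forced to True.
  then v7 is forced to True.
  then v4 is forced to False.
  then v6 is forced to False.
The remaining clauses are satisfied by v2 = True, v3 = False.

v1=F  v2=T  v3=F  v4=F  v5=T  v6=F  v7=T  v8=T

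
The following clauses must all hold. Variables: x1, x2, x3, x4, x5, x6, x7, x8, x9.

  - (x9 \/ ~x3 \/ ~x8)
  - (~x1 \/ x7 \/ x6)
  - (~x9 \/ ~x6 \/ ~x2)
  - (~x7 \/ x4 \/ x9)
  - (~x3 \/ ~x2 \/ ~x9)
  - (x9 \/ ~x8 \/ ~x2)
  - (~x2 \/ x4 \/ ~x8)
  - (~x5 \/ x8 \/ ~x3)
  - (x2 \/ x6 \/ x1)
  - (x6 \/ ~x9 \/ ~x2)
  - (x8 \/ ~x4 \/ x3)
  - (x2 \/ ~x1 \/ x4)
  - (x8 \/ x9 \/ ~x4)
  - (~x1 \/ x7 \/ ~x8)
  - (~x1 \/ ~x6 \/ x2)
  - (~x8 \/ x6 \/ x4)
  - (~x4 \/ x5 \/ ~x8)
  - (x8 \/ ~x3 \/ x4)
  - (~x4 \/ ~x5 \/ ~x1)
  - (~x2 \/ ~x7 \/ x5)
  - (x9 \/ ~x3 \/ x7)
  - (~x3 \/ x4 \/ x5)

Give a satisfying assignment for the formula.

Try x1 = True.
Set x2 = True and propagate.
Set x3 = False and propagate.
For the remaining variables, x4 = False, x5 = True, x6 = True, x7 = False, x8 = False, x9 = False works.

x1 = True, x2 = True, x3 = False, x4 = False, x5 = True, x6 = True, x7 = False, x8 = False, x9 = False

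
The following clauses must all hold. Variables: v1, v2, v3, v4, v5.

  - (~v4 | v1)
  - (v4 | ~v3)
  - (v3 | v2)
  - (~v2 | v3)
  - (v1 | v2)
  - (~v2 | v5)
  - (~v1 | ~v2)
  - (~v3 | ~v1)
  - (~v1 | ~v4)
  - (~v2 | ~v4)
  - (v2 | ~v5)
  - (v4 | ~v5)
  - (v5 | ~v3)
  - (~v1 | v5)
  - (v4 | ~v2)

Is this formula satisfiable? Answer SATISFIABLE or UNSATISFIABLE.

UNSATISFIABLE

v2 = True:
  propagation gives v3=True, v4=True; an empty clause results — contradiction.
v2 = False:
  propagation gives v3=True, v4=True, v1=True; an empty clause results — contradiction.
Every branch closes, so no satisfying assignment exists.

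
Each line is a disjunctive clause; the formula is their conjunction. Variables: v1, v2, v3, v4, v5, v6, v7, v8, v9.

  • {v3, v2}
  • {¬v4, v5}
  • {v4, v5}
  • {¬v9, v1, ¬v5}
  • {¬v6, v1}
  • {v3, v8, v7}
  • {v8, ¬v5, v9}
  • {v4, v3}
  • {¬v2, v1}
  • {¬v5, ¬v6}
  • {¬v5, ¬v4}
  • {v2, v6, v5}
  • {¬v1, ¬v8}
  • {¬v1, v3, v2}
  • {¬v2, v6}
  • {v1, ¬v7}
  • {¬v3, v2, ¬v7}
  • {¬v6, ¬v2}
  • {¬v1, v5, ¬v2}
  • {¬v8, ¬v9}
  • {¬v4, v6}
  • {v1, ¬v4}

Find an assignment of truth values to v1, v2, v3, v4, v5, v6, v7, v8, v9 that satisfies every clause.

v1=True, v2=False, v3=True, v4=False, v5=True, v6=False, v7=False, v8=False, v9=True

Branch on v1: take v1 = True.
  then v8 is forced to False.
Try v2 = False.
  then v3 is forced to True.
  then v7 is forced to False.
The remaining clauses are satisfied by v4 = False, v5 = True, v6 = False, v9 = True.
Every clause has at least one true literal under this assignment.
Check each clause:
  1. {v3, v2} — v3 is true.
  2. {¬v4, v5} — ¬v4 is true.
  3. {v5, v4} — v5 is true.
  4. {¬v5, v1, ¬v9} — v1 is true.
  5. {v1, ¬v6} — v1 is true.
  6. {v8, v7, v3} — v3 is true.
  7. {v8, ¬v5, v9} — v9 is true.
  8. {v3, v4} — v3 is true.
  9. {v1, ¬v2} — v1 is true.
  10. {¬v5, ¬v6} — ¬v6 is true.
  11. {¬v5, ¬v4} — ¬v4 is true.
  12. {v5, v2, v6} — v5 is true.
  13. {¬v1, ¬v8} — ¬v8 is true.
  14. {v3, v2, ¬v1} — v3 is true.
  15. {¬v2, v6} — ¬v2 is true.
  16. {v1, ¬v7} — v1 is true.
  17. {¬v3, v2, ¬v7} — ¬v7 is true.
  18. {¬v6, ¬v2} — ¬v6 is true.
  19. {¬v2, ¬v1, v5} — v5 is true.
  20. {¬v9, ¬v8} — ¬v8 is true.
  21. {v6, ¬v4} — ¬v4 is true.
  22. {¬v4, v1} — v1 is true.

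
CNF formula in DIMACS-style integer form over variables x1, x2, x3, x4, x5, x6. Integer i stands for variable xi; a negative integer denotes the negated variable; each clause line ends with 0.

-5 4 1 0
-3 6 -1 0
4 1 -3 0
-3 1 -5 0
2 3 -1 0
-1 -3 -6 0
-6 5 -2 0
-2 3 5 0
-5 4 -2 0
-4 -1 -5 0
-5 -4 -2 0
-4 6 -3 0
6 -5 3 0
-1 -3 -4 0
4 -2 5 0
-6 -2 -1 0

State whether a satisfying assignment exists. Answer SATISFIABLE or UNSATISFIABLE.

Branch on x1: take x1 = False.
Try x2 = False.
Try x3 = False.
For the remaining variables, x4 = True, x5 = True, x6 = True works.
Every clause has at least one true literal under this assignment.
So x1 = False, x2 = False, x3 = False, x4 = True, x5 = True, x6 = True is a satisfying assignment.

SATISFIABLE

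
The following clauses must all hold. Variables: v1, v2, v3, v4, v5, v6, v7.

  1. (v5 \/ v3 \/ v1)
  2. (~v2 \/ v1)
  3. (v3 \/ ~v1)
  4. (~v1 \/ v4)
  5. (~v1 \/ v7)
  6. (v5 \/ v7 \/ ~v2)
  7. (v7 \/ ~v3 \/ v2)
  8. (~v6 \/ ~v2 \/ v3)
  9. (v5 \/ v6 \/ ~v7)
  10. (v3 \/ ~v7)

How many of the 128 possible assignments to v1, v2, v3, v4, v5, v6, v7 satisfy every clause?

16

Split on v1, then v3.
  v1=1, v3=1: v2 free; 3 ways for (v4,v5,v6,v7) × 2^1 = 6.
  v1=1, v3=0: a clause becomes empty — 0.
  v1=0, v3=1: v4 free; 3 ways for (v2,v5,v6,v7) × 2^1 = 6.
  v1=0, v3=0: remaining (v2,v4,v5,v6,v7) ∈ {(0,0,1,0,0); (0,0,1,1,0); (0,1,1,0,0); (0,1,1,1,0)} — 4.
Total: 6 + 0 + 6 + 4 = 16.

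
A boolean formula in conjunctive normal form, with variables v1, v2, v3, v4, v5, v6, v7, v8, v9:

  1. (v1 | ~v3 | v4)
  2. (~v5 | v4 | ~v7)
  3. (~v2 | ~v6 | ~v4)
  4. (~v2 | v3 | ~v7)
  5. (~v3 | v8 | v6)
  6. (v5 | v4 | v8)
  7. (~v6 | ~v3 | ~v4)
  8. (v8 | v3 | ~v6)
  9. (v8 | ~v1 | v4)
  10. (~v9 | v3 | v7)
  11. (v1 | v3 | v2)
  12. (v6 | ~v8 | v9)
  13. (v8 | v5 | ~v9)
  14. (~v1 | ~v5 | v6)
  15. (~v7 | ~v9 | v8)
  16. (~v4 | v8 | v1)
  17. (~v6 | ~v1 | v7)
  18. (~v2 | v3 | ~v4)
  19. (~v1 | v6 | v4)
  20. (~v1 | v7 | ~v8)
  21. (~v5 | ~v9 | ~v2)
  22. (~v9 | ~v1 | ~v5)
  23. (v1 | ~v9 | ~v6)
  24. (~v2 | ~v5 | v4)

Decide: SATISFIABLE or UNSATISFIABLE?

SATISFIABLE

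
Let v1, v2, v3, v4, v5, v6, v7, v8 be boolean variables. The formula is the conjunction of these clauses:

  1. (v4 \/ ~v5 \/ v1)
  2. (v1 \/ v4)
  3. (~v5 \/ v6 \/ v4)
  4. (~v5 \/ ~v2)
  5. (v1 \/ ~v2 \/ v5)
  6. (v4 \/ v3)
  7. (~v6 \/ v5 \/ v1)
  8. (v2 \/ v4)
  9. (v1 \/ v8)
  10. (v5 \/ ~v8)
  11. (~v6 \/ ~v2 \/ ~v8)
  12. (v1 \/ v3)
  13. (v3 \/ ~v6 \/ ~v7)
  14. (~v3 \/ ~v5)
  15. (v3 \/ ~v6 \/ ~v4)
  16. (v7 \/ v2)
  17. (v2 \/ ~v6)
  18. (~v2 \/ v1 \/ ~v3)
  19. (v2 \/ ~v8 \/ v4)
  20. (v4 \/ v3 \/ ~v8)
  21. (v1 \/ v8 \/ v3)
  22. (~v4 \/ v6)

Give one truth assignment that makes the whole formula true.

v1=T  v2=T  v3=T  v4=T  v5=F  v6=T  v7=F  v8=F

Pure literal: v1 appears only positively; assign v1 = True.
Set v2 = True and propagate.
  then v5 is forced to False.
  then v8 is forced to False.
Try v3 = True.
The remaining clauses are satisfied by v4 = True, v6 = True, v7 = False.
Check each clause:
  1. (v4 \/ ~v5 \/ v1) — v1 is true.
  2. (v1 \/ v4) — v1 is true.
  3. (~v5 \/ v4 \/ v6) — ~v5 is true.
  4. (~v2 \/ ~v5) — ~v5 is true.
  5. (~v2 \/ v1 \/ v5) — v1 is true.
  6. (v3 \/ v4) — v3 is true.
  7. (v1 \/ v5 \/ ~v6) — v1 is true.
  8. (v2 \/ v4) — v2 is true.
  9. (v1 \/ v8) — v1 is true.
  10. (v5 \/ ~v8) — ~v8 is true.
  11. (~v6 \/ ~v2 \/ ~v8) — ~v8 is true.
  12. (v3 \/ v1) — v1 is true.
  13. (v3 \/ ~v7 \/ ~v6) — ~v7 is true.
  14. (~v3 \/ ~v5) — ~v5 is true.
  15. (~v6 \/ ~v4 \/ v3) — v3 is true.
  16. (v7 \/ v2) — v2 is true.
  17. (v2 \/ ~v6) — v2 is true.
  18. (v1 \/ ~v3 \/ ~v2) — v1 is true.
  19. (~v8 \/ v4 \/ v2) — ~v8 is true.
  20. (~v8 \/ v3 \/ v4) — ~v8 is true.
  21. (v1 \/ v3 \/ v8) — v1 is true.
  22. (~v4 \/ v6) — v6 is true.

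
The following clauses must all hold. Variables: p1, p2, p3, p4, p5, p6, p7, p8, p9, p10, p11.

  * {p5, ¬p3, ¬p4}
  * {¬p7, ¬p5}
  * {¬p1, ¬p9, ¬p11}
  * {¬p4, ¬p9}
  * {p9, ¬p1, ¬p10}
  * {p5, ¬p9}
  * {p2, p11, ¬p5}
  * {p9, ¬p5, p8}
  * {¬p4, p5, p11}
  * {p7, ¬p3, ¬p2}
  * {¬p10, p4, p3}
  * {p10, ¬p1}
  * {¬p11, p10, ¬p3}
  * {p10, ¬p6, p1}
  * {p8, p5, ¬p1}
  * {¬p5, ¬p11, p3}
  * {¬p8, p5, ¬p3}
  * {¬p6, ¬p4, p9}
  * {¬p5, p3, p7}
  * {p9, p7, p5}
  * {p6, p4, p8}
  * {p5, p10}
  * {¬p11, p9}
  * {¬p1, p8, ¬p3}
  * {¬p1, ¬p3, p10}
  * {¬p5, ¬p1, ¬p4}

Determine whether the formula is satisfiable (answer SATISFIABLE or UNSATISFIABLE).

SATISFIABLE

Branch on p1: take p1 = False.
Try p2 = False.
Set p3 = True and propagate.
The remaining clauses are satisfied by p4 = False, p5 = True, p6 = True, p7 = False, p8 = True, p9 = True, p10 = True, p11 = True.
So p1=F  p2=F  p3=T  p4=F  p5=T  p6=T  p7=F  p8=T  p9=T  p10=T  p11=T is a satisfying assignment.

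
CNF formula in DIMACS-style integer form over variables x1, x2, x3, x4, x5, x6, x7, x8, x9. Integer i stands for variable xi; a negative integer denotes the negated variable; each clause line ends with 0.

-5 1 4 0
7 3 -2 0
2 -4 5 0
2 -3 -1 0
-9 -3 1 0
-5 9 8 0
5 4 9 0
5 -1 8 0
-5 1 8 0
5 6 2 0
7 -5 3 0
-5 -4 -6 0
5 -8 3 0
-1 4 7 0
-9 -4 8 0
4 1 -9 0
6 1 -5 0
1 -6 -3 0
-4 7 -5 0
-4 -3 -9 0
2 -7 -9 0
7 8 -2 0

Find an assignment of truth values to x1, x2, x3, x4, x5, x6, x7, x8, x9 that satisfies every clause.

x1=T  x2=T  x3=T  x4=F  x5=T  x6=F  x7=T  x8=T  x9=T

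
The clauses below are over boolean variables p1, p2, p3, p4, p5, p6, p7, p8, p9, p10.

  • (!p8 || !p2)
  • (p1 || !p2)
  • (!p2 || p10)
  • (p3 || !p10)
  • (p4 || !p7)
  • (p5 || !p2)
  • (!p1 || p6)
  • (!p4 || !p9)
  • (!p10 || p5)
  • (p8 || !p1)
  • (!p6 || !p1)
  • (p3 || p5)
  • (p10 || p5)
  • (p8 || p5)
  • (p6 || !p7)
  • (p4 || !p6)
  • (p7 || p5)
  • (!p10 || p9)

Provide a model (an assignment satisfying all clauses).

p1=False, p2=False, p3=True, p4=False, p5=True, p6=False, p7=False, p8=True, p9=True, p10=False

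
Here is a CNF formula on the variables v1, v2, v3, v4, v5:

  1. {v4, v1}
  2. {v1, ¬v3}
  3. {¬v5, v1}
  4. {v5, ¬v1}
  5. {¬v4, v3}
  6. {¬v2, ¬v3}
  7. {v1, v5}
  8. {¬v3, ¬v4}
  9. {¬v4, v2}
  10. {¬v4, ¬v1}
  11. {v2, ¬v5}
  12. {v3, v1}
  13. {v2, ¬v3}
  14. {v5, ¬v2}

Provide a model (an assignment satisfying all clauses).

Try v1 = True.
  then v5 is forced to True.
  then v4 is forced to False.
  then v2 is forced to True.
  then v3 is forced to False.
Every clause has at least one true literal under this assignment.
Check each clause:
  1. {v1, v4} — v1 is true.
  2. {v1, ¬v3} — v1 is true.
  3. {v1, ¬v5} — v1 is true.
  4. {¬v1, v5} — v5 is true.
  5. {v3, ¬v4} — ¬v4 is true.
  6. {¬v2, ¬v3} — ¬v3 is true.
  7. {v5, v1} — v1 is true.
  8. {¬v3, ¬v4} — ¬v4 is true.
  9. {¬v4, v2} — v2 is true.
  10. {¬v1, ¬v4} — ¬v4 is true.
  11. {v2, ¬v5} — v2 is true.
  12. {v3, v1} — v1 is true.
  13. {¬v3, v2} — v2 is true.
  14. {¬v2, v5} — v5 is true.

v1 = T  v2 = T  v3 = F  v4 = F  v5 = T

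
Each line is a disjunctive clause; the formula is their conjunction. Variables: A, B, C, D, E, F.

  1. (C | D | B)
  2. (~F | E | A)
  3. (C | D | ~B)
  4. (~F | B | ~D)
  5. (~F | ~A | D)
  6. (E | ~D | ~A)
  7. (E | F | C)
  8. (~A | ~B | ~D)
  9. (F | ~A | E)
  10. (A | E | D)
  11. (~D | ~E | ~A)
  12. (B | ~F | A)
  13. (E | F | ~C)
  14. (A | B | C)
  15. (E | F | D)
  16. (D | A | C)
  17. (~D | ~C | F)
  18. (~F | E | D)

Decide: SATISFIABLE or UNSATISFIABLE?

Set A = False and propagate.
Try B = True.
For the remaining variables, C = True, D = False, E = True, F = True works.
Every clause has at least one true literal under this assignment.
So A=0, B=1, C=1, D=0, E=1, F=1 is a satisfying assignment.

SATISFIABLE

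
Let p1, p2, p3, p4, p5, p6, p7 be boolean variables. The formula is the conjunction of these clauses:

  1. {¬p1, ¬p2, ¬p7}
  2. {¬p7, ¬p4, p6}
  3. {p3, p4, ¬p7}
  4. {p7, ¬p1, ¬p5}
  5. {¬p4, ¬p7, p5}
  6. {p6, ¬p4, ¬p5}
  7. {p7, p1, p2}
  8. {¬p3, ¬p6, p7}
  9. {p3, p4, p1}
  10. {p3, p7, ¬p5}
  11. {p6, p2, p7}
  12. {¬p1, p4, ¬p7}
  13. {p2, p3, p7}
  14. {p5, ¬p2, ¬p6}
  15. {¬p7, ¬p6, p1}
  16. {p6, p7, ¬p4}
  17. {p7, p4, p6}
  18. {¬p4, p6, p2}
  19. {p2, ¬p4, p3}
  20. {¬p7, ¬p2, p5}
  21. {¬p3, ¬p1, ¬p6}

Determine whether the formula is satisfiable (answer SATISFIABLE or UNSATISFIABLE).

SATISFIABLE

Branch on p1: take p1 = False.
The remaining clauses are satisfied by p2 = True, p3 = True, p4 = False, p5 = True, p6 = False, p7 = True.
Every clause has at least one true literal under this assignment.
So p1=0, p2=1, p3=1, p4=0, p5=1, p6=0, p7=1 is a satisfying assignment.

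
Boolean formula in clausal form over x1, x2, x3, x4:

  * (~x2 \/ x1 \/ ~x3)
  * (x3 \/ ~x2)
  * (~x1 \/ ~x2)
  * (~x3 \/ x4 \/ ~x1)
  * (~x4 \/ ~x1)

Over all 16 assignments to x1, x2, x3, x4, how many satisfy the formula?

The models are:
  x1=F x2=F x3=F x4=F
  x1=F x2=F x3=F x4=T
  x1=F x2=F x3=T x4=F
  x1=F x2=F x3=T x4=T
  x1=T x2=F x3=F x4=F
That's 5 in total.

5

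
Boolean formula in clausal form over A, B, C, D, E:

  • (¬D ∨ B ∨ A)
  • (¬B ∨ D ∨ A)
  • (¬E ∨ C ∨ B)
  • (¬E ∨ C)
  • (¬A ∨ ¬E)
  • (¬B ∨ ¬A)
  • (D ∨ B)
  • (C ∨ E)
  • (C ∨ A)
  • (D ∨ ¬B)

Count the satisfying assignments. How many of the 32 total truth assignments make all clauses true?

Satisfying assignments:
  A=F B=T C=T D=T E=F
  A=F B=T C=T D=T E=T
  A=T B=F C=T D=T E=F
Count: 3.

3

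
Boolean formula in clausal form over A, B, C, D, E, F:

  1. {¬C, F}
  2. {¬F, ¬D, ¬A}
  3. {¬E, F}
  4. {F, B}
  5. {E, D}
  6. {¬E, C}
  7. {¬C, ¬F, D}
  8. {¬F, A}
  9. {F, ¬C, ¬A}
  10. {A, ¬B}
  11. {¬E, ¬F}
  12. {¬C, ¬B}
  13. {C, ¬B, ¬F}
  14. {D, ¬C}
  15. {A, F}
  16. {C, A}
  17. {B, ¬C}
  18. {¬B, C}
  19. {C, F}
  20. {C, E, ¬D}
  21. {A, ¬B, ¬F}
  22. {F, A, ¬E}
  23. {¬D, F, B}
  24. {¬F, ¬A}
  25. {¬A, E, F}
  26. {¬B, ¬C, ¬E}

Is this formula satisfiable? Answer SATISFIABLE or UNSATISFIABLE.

UNSATISFIABLE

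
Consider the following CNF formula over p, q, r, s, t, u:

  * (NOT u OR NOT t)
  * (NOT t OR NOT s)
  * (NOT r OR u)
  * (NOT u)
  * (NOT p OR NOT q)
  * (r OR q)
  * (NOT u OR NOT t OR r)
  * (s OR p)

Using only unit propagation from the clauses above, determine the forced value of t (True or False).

Unit clause (NOT u) sets u = False.
In (NOT r OR u), u is now false; NOT r must hold, so r = False.
(q OR r): since r = False, the clause reduces to (q). q = True.
In (NOT q OR NOT p), NOT q is now false; NOT p must hold, so p = False.
In (s OR p), p is now false; s must hold, so s = True.
(NOT t OR NOT s): since s = True, the clause reduces to (NOT t). t = False.

False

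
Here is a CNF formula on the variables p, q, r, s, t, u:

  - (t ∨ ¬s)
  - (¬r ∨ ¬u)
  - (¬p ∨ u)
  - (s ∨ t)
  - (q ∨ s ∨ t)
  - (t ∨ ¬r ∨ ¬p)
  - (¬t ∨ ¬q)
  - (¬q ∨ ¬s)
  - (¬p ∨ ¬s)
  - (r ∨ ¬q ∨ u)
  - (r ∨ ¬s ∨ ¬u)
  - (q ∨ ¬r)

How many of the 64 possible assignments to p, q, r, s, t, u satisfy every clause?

4

The models are:
  p=0 q=0 r=0 s=0 t=1 u=0
  p=0 q=0 r=0 s=0 t=1 u=1
  p=0 q=0 r=0 s=1 t=1 u=0
  p=1 q=0 r=0 s=0 t=1 u=1
Count: 4.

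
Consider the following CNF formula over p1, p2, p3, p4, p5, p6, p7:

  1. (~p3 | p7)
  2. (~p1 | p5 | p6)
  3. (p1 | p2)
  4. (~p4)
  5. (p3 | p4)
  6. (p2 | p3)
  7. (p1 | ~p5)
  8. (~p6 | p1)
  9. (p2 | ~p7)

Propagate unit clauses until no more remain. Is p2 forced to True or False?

True

(~p4) is a unit clause: p4 = False.
From (p4 | p3) and p4 = False: p3 = True.
In (~p3 | p7), ~p3 is now false; p7 must hold, so p7 = True.
(p2 | ~p7): since p7 = True, the clause reduces to (p2). p2 = True.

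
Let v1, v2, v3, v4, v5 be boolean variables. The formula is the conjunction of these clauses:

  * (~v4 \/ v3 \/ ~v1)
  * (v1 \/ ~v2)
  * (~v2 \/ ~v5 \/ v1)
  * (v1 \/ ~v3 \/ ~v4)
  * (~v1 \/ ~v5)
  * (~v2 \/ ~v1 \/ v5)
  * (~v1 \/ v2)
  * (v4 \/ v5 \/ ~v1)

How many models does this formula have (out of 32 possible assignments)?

6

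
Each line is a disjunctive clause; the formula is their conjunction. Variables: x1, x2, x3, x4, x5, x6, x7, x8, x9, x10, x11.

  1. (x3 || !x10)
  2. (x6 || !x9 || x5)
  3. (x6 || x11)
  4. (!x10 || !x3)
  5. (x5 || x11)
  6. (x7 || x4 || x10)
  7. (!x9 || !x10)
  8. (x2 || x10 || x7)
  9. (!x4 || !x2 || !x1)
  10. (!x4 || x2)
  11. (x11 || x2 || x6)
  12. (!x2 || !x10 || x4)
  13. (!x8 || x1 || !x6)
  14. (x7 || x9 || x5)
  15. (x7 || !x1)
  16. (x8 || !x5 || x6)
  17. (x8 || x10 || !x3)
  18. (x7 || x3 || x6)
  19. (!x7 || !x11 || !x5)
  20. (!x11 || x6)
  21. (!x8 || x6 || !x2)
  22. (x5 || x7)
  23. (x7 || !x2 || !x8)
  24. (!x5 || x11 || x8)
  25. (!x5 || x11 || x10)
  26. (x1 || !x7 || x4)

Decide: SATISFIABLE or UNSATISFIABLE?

SATISFIABLE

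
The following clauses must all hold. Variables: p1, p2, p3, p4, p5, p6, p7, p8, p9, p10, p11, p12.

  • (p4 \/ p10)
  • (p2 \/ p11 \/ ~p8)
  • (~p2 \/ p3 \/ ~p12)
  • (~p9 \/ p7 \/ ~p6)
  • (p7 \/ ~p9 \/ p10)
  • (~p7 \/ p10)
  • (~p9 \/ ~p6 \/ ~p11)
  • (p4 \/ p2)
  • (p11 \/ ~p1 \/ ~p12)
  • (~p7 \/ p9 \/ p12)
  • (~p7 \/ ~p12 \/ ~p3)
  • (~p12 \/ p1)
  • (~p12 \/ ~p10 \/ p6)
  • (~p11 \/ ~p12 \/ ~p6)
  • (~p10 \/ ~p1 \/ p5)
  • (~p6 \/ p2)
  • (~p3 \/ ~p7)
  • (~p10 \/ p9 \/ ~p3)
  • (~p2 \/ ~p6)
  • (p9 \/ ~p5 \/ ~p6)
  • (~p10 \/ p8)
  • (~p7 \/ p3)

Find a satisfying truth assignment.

p4 occurs only positively in the remaining clauses — set p4 = True.
Try p1 = False.
  then p12 is forced to False.
Set p2 = True and propagate.
  then p6 is forced to False.
Branch on p3: take p3 = False.
  then p7 is forced to False.
The remaining clauses are satisfied by p5 = True, p8 = True, p9 = False, p10 = True, p11 = False.
Check each clause:
  1. (p10 \/ p4) — p10 is true.
  2. (p2 \/ p11 \/ ~p8) — p2 is true.
  3. (p3 \/ ~p12 \/ ~p2) — ~p12 is true.
  4. (~p6 \/ ~p9 \/ p7) — ~p6 is true.
  5. (p10 \/ ~p9 \/ p7) — p10 is true.
  6. (p10 \/ ~p7) — ~p7 is true.
  7. (~p6 \/ ~p11 \/ ~p9) — ~p6 is true.
  8. (p4 \/ p2) — p2 is true.
  9. (~p1 \/ ~p12 \/ p11) — ~p12 is true.
  10. (p12 \/ ~p7 \/ p9) — ~p7 is true.
  11. (~p3 \/ ~p12 \/ ~p7) — ~p7 is true.
  12. (p1 \/ ~p12) — ~p12 is true.
  13. (p6 \/ ~p12 \/ ~p10) — ~p12 is true.
  14. (~p11 \/ ~p6 \/ ~p12) — ~p6 is true.
  15. (~p10 \/ p5 \/ ~p1) — p5 is true.
  16. (~p6 \/ p2) — ~p6 is true.
  17. (~p3 \/ ~p7) — ~p7 is true.
  18. (p9 \/ ~p10 \/ ~p3) — ~p3 is true.
  19. (~p6 \/ ~p2) — ~p6 is true.
  20. (~p5 \/ ~p6 \/ p9) — ~p6 is true.
  21. (~p10 \/ p8) — p8 is true.
  22. (~p7 \/ p3) — ~p7 is true.

p1 = False, p2 = True, p3 = False, p4 = True, p5 = True, p6 = False, p7 = False, p8 = True, p9 = False, p10 = True, p11 = False, p12 = False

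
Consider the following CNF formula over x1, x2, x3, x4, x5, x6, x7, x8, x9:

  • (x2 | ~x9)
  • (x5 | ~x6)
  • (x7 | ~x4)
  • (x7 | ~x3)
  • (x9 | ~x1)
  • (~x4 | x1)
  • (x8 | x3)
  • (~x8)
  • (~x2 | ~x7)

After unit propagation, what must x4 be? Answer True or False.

(~x8) stands alone — x8 = False.
In (x8 | x3), x8 is now false; x3 must hold, so x3 = True.
In (~x3 | x7), ~x3 is now false; x7 must hold, so x7 = True.
From (~x7 | ~x2) and x7 = True: x2 = False.
In (~x9 | x2), x2 is now false; ~x9 must hold, so x9 = False.
(~x1 | x9) with x9 = False leaves only ~x1, so x1 = False.
In (~x4 | x1), x1 is now false; ~x4 must hold, so x4 = False.

False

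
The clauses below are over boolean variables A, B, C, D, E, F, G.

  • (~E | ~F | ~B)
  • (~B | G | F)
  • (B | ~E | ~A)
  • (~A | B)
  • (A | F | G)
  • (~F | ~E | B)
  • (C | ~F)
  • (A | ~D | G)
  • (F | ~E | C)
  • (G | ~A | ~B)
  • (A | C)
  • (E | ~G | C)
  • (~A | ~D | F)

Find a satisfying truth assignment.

A = False  B = True  C = True  D = False  E = False  F = False  G = True

Pure literal: C appears only positively; assign C = True.
Pure literal: D appears only negated; assign D = False.
Set A = False and propagate.
Try B = True.
Try E = False.
The remaining clauses are satisfied by F = False, G = True.
Every clause has at least one true literal under this assignment.
Check each clause:
  1. (~F | ~B | ~E) — ~F is true.
  2. (G | F | ~B) — G is true.
  3. (~E | B | ~A) — B is true.
  4. (~A | B) — B is true.
  5. (F | G | A) — G is true.
  6. (~F | B | ~E) — ~F is true.
  7. (~F | C) — ~F is true.
  8. (~D | A | G) — ~D is true.
  9. (C | ~E | F) — C is true.
  10. (~B | ~A | G) — ~A is true.
  11. (A | C) — C is true.
  12. (~G | C | E) — C is true.
  13. (~D | F | ~A) — ~D is true.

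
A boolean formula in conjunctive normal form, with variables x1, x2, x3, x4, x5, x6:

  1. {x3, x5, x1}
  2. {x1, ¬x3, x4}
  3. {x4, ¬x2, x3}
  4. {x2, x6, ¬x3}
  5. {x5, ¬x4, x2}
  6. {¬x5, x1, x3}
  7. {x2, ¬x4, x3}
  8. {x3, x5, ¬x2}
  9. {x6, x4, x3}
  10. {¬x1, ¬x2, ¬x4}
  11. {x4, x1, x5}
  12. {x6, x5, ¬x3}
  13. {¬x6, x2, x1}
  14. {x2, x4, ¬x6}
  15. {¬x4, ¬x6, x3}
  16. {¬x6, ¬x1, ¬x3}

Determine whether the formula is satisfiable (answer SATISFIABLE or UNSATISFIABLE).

SATISFIABLE

Branch on x1: take x1 = False.
Set x2 = True and propagate.
For the remaining variables, x3 = True, x4 = True, x5 = True, x6 = True works.
So x1 = False, x2 = True, x3 = True, x4 = True, x5 = True, x6 = True is a satisfying assignment.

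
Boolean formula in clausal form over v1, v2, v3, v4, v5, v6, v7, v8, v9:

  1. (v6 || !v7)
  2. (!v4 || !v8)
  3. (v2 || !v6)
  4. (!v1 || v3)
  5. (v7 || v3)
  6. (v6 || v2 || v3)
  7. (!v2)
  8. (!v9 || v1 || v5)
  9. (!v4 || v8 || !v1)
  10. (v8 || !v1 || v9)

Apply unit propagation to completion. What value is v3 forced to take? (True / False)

True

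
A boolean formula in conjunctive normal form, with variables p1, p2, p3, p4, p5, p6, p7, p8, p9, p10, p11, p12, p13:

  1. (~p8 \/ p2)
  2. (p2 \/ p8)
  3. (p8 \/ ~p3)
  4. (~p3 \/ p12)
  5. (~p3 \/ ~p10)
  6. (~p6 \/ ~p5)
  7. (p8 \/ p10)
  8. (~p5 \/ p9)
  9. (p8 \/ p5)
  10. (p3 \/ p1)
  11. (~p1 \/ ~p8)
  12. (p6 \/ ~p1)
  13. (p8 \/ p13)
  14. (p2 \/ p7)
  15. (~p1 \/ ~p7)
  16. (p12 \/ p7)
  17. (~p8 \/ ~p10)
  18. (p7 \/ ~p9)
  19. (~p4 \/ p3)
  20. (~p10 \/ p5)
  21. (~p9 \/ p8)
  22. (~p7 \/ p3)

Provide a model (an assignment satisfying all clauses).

p2 occurs only positively in the remaining clauses — set p2 = True.
Pure literal: p4 appears only negated; assign p4 = False.
Try p1 = False.
  then p3 is forced to True.
  then p8 is forced to True.
  then p12 is forced to True.
  then p10 is forced to False.
Set p5 = False and propagate.
Set p7 = True and propagate.
p6, p9, p11, p13 are now unconstrained; take p6 = False, p9 = False, p11 = True, p13 = False.

p1=False  p2=True  p3=True  p4=False  p5=False  p6=False  p7=True  p8=True  p9=False  p10=False  p11=True  p12=True  p13=False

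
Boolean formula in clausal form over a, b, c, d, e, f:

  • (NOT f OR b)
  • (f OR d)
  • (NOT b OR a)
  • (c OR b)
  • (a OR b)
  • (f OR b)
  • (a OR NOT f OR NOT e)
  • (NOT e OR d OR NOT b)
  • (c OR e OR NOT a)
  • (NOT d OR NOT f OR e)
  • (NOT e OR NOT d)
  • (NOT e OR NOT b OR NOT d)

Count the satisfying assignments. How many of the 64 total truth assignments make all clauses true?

Satisfying assignments:
  a=T b=T c=T d=F e=F f=T
  a=T b=T c=T d=T e=F f=F
That's 2 in total.

2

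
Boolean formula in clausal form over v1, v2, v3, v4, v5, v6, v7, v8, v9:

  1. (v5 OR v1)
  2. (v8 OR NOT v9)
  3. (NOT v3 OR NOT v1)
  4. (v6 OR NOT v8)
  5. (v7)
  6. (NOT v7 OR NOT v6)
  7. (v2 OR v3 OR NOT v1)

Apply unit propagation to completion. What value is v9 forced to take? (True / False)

False

(v7) stands alone — v7 = True.
In (NOT v7 OR NOT v6), NOT v7 is now false; NOT v6 must hold, so v6 = False.
(NOT v8 OR v6): since v6 = False, the clause reduces to (NOT v8). v8 = False.
(NOT v9 OR v8) with v8 = False leaves only NOT v9, so v9 = False.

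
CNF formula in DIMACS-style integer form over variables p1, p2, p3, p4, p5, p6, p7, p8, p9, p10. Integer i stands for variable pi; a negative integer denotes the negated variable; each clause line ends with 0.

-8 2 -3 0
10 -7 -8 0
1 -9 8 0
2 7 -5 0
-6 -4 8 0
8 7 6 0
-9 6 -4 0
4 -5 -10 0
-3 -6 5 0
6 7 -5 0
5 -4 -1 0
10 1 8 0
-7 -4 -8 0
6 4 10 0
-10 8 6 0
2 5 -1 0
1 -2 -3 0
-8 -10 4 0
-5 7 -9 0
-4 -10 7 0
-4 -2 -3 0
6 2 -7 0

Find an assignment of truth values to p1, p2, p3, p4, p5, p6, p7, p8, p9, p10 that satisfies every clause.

p3 occurs only negated in the remaining clauses — set p3 = False.
Pure literal: p9 appears only negated; assign p9 = False.
Branch on p1: take p1 = False.
Set p2 = True and propagate.
For the remaining variables, p4 = True, p5 = False, p6 = False, p7 = False, p8 = True, p10 = False works.
Every clause has at least one true literal under this assignment.

p1=False, p2=True, p3=False, p4=True, p5=False, p6=False, p7=False, p8=True, p9=False, p10=False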